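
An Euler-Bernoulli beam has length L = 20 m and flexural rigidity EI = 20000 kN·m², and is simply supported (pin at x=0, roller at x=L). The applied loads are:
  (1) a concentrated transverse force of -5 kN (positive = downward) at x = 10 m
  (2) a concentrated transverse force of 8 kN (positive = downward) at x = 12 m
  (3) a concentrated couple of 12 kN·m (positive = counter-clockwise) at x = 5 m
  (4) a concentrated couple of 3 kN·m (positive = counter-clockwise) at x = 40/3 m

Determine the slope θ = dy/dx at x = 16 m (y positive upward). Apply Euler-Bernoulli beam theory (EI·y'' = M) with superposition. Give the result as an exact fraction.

Load 1 — point force P=-5 kN at a=10 m (b=L-a=10):
  θ_1 = -Pa(2L²-6Lx+3x²+a²)/(6LEI)  [x>a] = -(-5)·10·(2·20²-6·20·16+3·16²+10²)/(6·20·20000) = -21/4000 rad
Load 2 — point force P=8 kN at a=12 m (b=L-a=8):
  θ_2 = -Pa(2L²-6Lx+3x²+a²)/(6LEI)  [x>a] = -8·12·(2·20²-6·20·16+3·16²+12²)/(6·20·20000) = 26/3125 rad
Load 3 — applied couple M₀=12 kN·m at a=5 m (b=L-a=15):
  θ_3 = (M₀x²/(2L)-M₀(x-a)+C₁)/EI  [x>a] with C₁=M₀(3b²-L²)/(6L)=55/2 = (12·16²/(2·20)-12·(16-5)+(55/2))/20000 = -277/200000 rad
Load 4 — applied couple M₀=3 kN·m at a=40/3 m (b=L-a=20/3):
  θ_4 = (M₀x²/(2L)-M₀(x-a)+C₁)/EI  [x>a] with C₁=M₀(3b²-L²)/(6L)=-20/3 = (3·16²/(2·20)-3·(16-(40/3))+(-20/3))/20000 = 17/75000 rad
Superposition: θ = Σ θ_i = 1147/600000 rad ≈ 0.001912 rad

θ(16) = 1147/600000 rad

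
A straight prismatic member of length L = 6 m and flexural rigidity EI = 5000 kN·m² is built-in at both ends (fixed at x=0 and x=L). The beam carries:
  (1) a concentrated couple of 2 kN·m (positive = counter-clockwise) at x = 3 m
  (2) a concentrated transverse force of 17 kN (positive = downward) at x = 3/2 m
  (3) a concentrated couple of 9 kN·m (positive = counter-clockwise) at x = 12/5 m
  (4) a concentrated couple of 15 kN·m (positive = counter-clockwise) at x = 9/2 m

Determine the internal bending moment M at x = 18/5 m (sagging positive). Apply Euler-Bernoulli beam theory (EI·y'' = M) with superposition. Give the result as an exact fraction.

Load 1 — applied couple M₀=2 kN·m at a=3 m (b=L-a=3):
  M_1 = R_Ax - M_A - M₀  [x>a] with R_A=1/2, M_A=1/2 = (1/2)·(18/5) - (1/2) - 2 = -7/10 kN·m
Load 2 — point force P=17 kN at a=3/2 m (b=L-a=9/2):
  M_2 = Pa²(a+3b)(L-x)/L³ - Pa²b/L²  [x>a] = 17·(3/2)²·((3/2)+3·(9/2))·(6-(18/5))/6³ - 17·(3/2)²·(9/2)/6² = 51/32 kN·m
Load 3 — applied couple M₀=9 kN·m at a=12/5 m (b=L-a=18/5):
  M_3 = R_Ax - M_A - M₀  [x>a] with R_A=54/25, M_A=27/25 = (54/25)·(18/5) - (27/25) - 9 = -288/125 kN·m
Load 4 — applied couple M₀=15 kN·m at a=9/2 m (b=L-a=3/2):
  M_4 = R_Ax - M_A  [x≤a] with R_A=45/16, M_A=75/16 = (45/16)·(18/5) - (75/16) = 87/16 kN·m
Superposition: M = Σ M_i = 16109/4000 kN·m ≈ 4.027250 kN·m

M(18/5) = 16109/4000 kN·m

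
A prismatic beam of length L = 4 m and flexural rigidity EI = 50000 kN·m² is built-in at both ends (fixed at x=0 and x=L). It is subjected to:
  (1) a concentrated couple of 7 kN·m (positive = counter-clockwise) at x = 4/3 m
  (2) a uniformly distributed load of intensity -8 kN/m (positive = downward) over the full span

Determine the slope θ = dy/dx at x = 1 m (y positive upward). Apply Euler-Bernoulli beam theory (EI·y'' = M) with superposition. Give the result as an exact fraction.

Load 1 — applied couple M₀=7 kN·m at a=4/3 m (b=L-a=8/3):
  θ_1 = (R_Ax²/2 - M_Ax)/EI  [x≤a] with R_A=7/3, M_A=0 = ((7/3)·1²/2 - 0·1)/50000 = 7/300000 rad
Load 2 — uniform load w=-8 kN/m over full span:
  θ_2 = -wx(L-x)(L-2x)/(12EI) = -(-8)·1·(4-1)·(4-2·1)/(12·50000) = 1/12500 rad
Superposition: θ = Σ θ_i = 31/300000 rad ≈ 0.000103 rad

θ(1) = 31/300000 rad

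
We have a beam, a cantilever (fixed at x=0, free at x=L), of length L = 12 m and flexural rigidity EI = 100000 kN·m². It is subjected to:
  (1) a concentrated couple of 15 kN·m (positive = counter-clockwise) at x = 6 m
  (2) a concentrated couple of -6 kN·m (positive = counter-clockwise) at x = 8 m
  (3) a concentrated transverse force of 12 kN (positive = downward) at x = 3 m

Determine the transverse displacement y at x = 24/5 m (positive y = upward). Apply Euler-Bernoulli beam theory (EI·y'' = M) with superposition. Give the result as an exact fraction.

Load 1 — applied couple M₀=15 kN·m at a=6 m (b=L-a=6):
  y_1 = M₀x²/(2EI)  [x≤a] = 15·(24/5)²/(2·100000) = 27/15625 m
Load 2 — applied couple M₀=-6 kN·m at a=8 m (b=L-a=4):
  y_2 = M₀x²/(2EI)  [x≤a] = (-6)·(24/5)²/(2·100000) = -54/78125 m
Load 3 — point force P=12 kN at a=3 m (b=L-a=9):
  y_3 = -Pa²(3x-a)/(6EI)  [x>a] = -12·3²·(3·(24/5)-3)/(6·100000) = -513/250000 m
Superposition: y = Σ y_i = -1269/1250000 m ≈ -0.001015 m

y(24/5) = -1269/1250000 m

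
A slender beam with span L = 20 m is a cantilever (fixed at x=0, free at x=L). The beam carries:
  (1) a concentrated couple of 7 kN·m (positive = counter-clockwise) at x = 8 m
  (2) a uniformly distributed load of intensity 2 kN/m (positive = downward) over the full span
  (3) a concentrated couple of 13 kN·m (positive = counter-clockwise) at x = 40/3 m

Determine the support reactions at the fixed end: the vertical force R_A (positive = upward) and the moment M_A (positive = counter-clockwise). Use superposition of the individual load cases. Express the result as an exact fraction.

Load 1 — applied couple M₀=7 kN·m at a=8 m (b=L-a=12):
  R_A = 0 kN
  M_A = -M₀ = -7 kN·m
Load 2 — uniform load w=2 kN/m over full span:
  R_A = wL = 2·20 = 40 kN
  M_A = wL²/2 = 2·20²/2 = 400 kN·m
Load 3 — applied couple M₀=13 kN·m at a=40/3 m (b=L-a=20/3):
  R_A = 0 kN
  M_A = -M₀ = -13 kN·m
Superposition: R_A = 40 kN, M_A = 380 kN·m

R_A = 40 kN, M_A = 380 kN·m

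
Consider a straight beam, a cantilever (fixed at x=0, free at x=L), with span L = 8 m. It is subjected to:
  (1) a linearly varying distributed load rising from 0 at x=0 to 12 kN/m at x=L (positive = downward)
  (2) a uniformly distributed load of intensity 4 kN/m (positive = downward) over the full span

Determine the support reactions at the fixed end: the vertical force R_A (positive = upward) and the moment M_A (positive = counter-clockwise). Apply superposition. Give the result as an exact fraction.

R_A = 80 kN, M_A = 384 kN·m

Load 1 — triangular load w₀=12 kN/m (0→w₀ over full span):
  R_A = w₀L/2 = 12·8/2 = 48 kN
  M_A = w₀L²/3 = 12·8²/3 = 256 kN·m
Load 2 — uniform load w=4 kN/m over full span:
  R_A = wL = 4·8 = 32 kN
  M_A = wL²/2 = 4·8²/2 = 128 kN·m
Superposition: R_A = 80 kN, M_A = 384 kN·m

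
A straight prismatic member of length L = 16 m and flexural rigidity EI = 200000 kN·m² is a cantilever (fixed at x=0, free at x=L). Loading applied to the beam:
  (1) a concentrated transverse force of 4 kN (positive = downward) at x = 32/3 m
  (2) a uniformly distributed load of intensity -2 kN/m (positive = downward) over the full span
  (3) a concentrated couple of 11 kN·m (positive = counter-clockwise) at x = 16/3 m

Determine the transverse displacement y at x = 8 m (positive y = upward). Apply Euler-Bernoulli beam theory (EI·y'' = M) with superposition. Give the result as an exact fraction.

Load 1 — point force P=4 kN at a=32/3 m (b=L-a=16/3):
  y_1 = -Px²(3a-x)/(6EI)  [x≤a] = -4·8²·(3·(32/3)-8)/(6·200000) = -16/3125 m
Load 2 — uniform load w=-2 kN/m over full span:
  y_2 = -wx²(x²-4Lx+6L²)/(24EI) = -(-2)·8²·(8²-4·16·8+6·16²)/(24·200000) = 272/9375 m
Load 3 — applied couple M₀=11 kN·m at a=16/3 m (b=L-a=32/3):
  y_3 = M₀a(2x-a)/(2EI)  [x>a] = 11·(16/3)·(2·8-(16/3))/(2·200000) = 44/28125 m
Superposition: y = Σ y_i = 716/28125 m ≈ 0.025458 m

y(8) = 716/28125 m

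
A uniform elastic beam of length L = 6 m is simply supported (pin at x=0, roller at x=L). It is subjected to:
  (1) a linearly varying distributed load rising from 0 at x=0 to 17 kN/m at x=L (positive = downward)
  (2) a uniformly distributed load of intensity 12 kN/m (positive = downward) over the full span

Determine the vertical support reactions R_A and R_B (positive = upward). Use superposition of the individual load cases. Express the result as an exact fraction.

Load 1 — triangular load w₀=17 kN/m (0→w₀ over full span):
  R_A = w₀L/6 = 17·6/6 = 17 kN
  R_B = w₀L/3 = 17·6/3 = 34 kN
Load 2 — uniform load w=12 kN/m over full span:
  R_A = wL/2 = 12·6/2 = 36 kN
  R_B = wL/2 = 12·6/2 = 36 kN
Superposition: R_A = 53 kN, R_B = 70 kN

R_A = 53 kN, R_B = 70 kN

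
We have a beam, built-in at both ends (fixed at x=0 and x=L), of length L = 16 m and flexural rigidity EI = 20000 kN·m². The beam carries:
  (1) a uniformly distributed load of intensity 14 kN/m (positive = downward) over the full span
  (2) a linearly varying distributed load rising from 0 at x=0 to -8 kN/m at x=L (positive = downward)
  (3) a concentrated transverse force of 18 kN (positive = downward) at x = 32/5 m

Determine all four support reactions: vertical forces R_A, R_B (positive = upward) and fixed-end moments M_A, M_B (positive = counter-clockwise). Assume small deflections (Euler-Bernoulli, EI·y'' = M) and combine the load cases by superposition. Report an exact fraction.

R_A = 13058/125 kN, M_A = 33984/125 kN·m, R_B = 9192/125 kN, M_B = -83968/375 kN·m

Load 1 — uniform load w=14 kN/m over full span:
  R_A = wL/2 = 14·16/2 = 112 kN
  M_A = wL²/12 = 14·16²/12 = 896/3 kN·m
  R_B = wL/2 = 14·16/2 = 112 kN
  M_B = -wL²/12 = -14·16²/12 = -896/3 kN·m
Load 2 — triangular load w₀=-8 kN/m (0→w₀ over full span):
  R_A = 3w₀L/20 = 3·(-8)·16/20 = -96/5 kN
  M_A = w₀L²/30 = (-8)·16²/30 = -1024/15 kN·m
  R_B = 7w₀L/20 = 7·(-8)·16/20 = -224/5 kN
  M_B = -w₀L²/20 = -(-8)·16²/20 = 512/5 kN·m
Load 3 — point force P=18 kN at a=32/5 m (b=L-a=48/5):
  R_A = Pb²(3a+b)/L³ = 18·(48/5)²·(3·(32/5)+(48/5))/16³ = 1458/125 kN
  M_A = Pab²/L² = 18·(32/5)·(48/5)²/16² = 5184/125 kN·m
  R_B = Pa²(a+3b)/L³ = 18·(32/5)²·((32/5)+3·(48/5))/16³ = 792/125 kN
  M_B = -Pa²b/L² = -18·(32/5)²·(48/5)/16² = -3456/125 kN·m
Superposition: R_A = 13058/125 kN, M_A = 33984/125 kN·m, R_B = 9192/125 kN, M_B = -83968/375 kN·m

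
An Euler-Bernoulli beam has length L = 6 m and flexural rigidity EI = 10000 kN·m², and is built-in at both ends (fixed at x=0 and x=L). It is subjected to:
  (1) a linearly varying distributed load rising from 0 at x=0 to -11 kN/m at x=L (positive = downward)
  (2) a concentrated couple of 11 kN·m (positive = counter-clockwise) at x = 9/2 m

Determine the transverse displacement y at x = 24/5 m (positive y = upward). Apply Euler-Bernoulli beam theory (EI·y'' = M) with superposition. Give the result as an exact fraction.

Load 1 — triangular load w₀=-11 kN/m (0→w₀ over full span):
  y_1 = -w₀x²(L-x)²(x+2L)/(120LEI) = -(-11)·(24/5)²·(6-(24/5))²·((24/5)+2·6)/(120·6·10000) = 8316/9765625 m
Load 2 — applied couple M₀=11 kN·m at a=9/2 m (b=L-a=3/2):
  y_2 = (R_Ax³/6 - M_Ax²/2 - M₀(x-a)²/2)/EI  [x>a] with R_A=33/16, M_A=55/16 = ((33/16)·(24/5)³/6 - (55/16)·(24/5)²/2 - 11·((24/5)-(9/2))²/2)/10000 = -2079/10000000 m
Superposition: y = Σ y_i = 804573/1250000000 m ≈ 0.000644 m

y(24/5) = 804573/1250000000 m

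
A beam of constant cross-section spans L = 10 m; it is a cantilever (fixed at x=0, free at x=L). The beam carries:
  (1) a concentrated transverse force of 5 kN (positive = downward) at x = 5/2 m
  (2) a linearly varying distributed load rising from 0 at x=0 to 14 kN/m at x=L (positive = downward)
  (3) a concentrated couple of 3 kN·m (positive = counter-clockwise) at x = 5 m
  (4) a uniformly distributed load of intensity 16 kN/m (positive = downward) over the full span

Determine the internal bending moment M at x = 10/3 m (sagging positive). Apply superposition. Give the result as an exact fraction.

Load 1 — point force P=5 kN at a=5/2 m (b=L-a=15/2):
  M_1 = 0  [x>a] = 0 kN·m
Load 2 — triangular load w₀=14 kN/m (0→w₀ over full span):
  M_2 = w₀Lx/2 - w₀L²/3 - w₀x³/(6L) = 14·10·(10/3)/2 - 14·10²/3 - 14·(10/3)³/(6·10) = -19600/81 kN·m
Load 3 — applied couple M₀=3 kN·m at a=5 m (b=L-a=5):
  M_3 = M₀  [x≤a] = 3 = 3 kN·m
Load 4 — uniform load w=16 kN/m over full span:
  M_4 = -w(L-x)²/2 = -16·(10-(10/3))²/2 = -3200/9 kN·m
Superposition: M = Σ M_i = -48157/81 kN·m ≈ -594.530864 kN·m

M(10/3) = -48157/81 kN·m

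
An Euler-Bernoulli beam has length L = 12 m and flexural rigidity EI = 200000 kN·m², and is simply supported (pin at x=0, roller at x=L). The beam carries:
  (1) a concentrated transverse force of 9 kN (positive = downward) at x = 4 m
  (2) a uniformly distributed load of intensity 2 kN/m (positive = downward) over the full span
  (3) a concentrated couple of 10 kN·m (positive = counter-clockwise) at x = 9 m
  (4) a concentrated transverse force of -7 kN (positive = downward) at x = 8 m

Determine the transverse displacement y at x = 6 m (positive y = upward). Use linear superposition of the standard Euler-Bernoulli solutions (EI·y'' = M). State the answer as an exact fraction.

Load 1 — point force P=9 kN at a=4 m (b=L-a=8):
  y_1 = -Pa(L-x)(2Lx-a²-x²)/(6LEI)  [x>a] = -9·4·(12-6)·(2·12·6-4²-6²)/(6·12·200000) = -69/50000 m
Load 2 — uniform load w=2 kN/m over full span:
  y_2 = -wx(L³-2Lx²+x³)/(24EI) = -2·6·(12³-2·12·6²+6³)/(24·200000) = -27/10000 m
Load 3 — applied couple M₀=10 kN·m at a=9 m (b=L-a=3):
  y_3 = (M₀x³/(6L)+C₁x)/EI  [x≤a] with C₁=M₀(3b²-L²)/(6L)=-65/4 = (10·6³/(6·12)+(-65/4)·6)/200000 = -27/80000 m
Load 4 — point force P=-7 kN at a=8 m (b=L-a=4):
  y_4 = -Pbx(L²-b²-x²)/(6LEI)  [x≤a] = -(-7)·4·6·(12²-4²-6²)/(6·12·200000) = 161/150000 m
Superposition: y = Σ y_i = -4013/1200000 m ≈ -0.003344 m

y(6) = -4013/1200000 m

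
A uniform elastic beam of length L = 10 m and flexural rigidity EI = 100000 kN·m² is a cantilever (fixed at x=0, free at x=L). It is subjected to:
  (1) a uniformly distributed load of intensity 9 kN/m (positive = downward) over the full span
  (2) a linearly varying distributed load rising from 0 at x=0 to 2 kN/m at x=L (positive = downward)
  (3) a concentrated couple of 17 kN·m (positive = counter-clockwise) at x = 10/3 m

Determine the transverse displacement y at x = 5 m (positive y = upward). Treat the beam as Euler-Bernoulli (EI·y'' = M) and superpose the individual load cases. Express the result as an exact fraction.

y(5) = -6373/144000 m

Load 1 — uniform load w=9 kN/m over full span:
  y_1 = -wx²(x²-4Lx+6L²)/(24EI) = -9·5²·(5²-4·10·5+6·10²)/(24·100000) = -51/1280 m
Load 2 — triangular load w₀=2 kN/m (0→w₀ over full span):
  y_2 = (w₀Lx³/12-w₀L²x²/6-w₀x⁵/(120L))/EI = (2·10·5³/12-2·10²·5²/6-2·5⁵/(120·10))/100000 = -121/19200 m
Load 3 — applied couple M₀=17 kN·m at a=10/3 m (b=L-a=20/3):
  y_3 = M₀a(2x-a)/(2EI)  [x>a] = 17·(10/3)·(2·5-(10/3))/(2·100000) = 17/9000 m
Superposition: y = Σ y_i = -6373/144000 m ≈ -0.044257 m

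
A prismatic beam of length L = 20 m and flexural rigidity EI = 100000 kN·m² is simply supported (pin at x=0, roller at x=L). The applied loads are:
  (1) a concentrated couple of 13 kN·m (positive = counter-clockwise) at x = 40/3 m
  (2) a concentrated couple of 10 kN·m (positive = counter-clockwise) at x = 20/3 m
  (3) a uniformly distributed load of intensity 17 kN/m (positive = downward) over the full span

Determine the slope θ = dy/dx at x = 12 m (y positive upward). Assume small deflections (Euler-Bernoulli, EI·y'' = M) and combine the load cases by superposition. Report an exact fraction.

θ(12) = 38003/2250000 rad

Load 1 — applied couple M₀=13 kN·m at a=40/3 m (b=L-a=20/3):
  θ_1 = (M₀x²/(2L)+C₁)/EI  [x≤a] with C₁=M₀(3b²-L²)/(6L)=-260/9 = (13·12²/(2·20)+(-260/9))/100000 = 403/2250000 rad
Load 2 — applied couple M₀=10 kN·m at a=20/3 m (b=L-a=40/3):
  θ_2 = (M₀x²/(2L)-M₀(x-a)+C₁)/EI  [x>a] with C₁=M₀(3b²-L²)/(6L)=100/9 = (10·12²/(2·20)-10·(12-(20/3))+(100/9))/100000 = -7/112500 rad
Load 3 — uniform load w=17 kN/m over full span:
  θ_3 = -w(L³-6Lx²+4x³)/(24EI) = -17·(20³-6·20·12²+4·12³)/(24·100000) = 629/37500 rad
Superposition: θ = Σ θ_i = 38003/2250000 rad ≈ 0.016890 rad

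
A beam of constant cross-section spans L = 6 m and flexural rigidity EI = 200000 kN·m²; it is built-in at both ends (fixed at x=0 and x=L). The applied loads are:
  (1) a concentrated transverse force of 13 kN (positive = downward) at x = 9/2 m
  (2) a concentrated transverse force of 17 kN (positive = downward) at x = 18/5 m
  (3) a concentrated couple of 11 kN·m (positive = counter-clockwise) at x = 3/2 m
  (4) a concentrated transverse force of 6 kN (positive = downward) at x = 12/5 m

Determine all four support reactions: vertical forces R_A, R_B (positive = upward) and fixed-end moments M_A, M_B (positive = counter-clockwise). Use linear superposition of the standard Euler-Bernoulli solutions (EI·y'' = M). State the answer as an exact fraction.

R_A = 55863/4000 kN, M_A = 66279/4000 kN·m, R_B = 88137/4000 kN, M_B = -102701/4000 kN·m

Load 1 — point force P=13 kN at a=9/2 m (b=L-a=3/2):
  R_A = Pb²(3a+b)/L³ = 13·(3/2)²·(3·(9/2)+(3/2))/6³ = 65/32 kN
  M_A = Pab²/L² = 13·(9/2)·(3/2)²/6² = 117/32 kN·m
  R_B = Pa²(a+3b)/L³ = 13·(9/2)²·((9/2)+3·(3/2))/6³ = 351/32 kN
  M_B = -Pa²b/L² = -13·(9/2)²·(3/2)/6² = -351/32 kN·m
Load 2 — point force P=17 kN at a=18/5 m (b=L-a=12/5):
  R_A = Pb²(3a+b)/L³ = 17·(12/5)²·(3·(18/5)+(12/5))/6³ = 748/125 kN
  M_A = Pab²/L² = 17·(18/5)·(12/5)²/6² = 1224/125 kN·m
  R_B = Pa²(a+3b)/L³ = 17·(18/5)²·((18/5)+3·(12/5))/6³ = 1377/125 kN
  M_B = -Pa²b/L² = -17·(18/5)²·(12/5)/6² = -1836/125 kN·m
Load 3 — applied couple M₀=11 kN·m at a=3/2 m (b=L-a=9/2):
  R_A = 6M₀ab/L³ = 6·11·(3/2)·(9/2)/6³ = 33/16 kN
  M_A = M₀b(2a-b)/L² = 11·(9/2)·(2·(3/2)-(9/2))/6² = -33/16 kN·m
  R_B = -6M₀ab/L³ = -6·11·(3/2)·(9/2)/6³ = -33/16 kN
  M_B = M₀a(2b-a)/L² = 11·(3/2)·(2·(9/2)-(3/2))/6² = 55/16 kN·m
Load 4 — point force P=6 kN at a=12/5 m (b=L-a=18/5):
  R_A = Pb²(3a+b)/L³ = 6·(18/5)²·(3·(12/5)+(18/5))/6³ = 486/125 kN
  M_A = Pab²/L² = 6·(12/5)·(18/5)²/6² = 648/125 kN·m
  R_B = Pa²(a+3b)/L³ = 6·(12/5)²·((12/5)+3·(18/5))/6³ = 264/125 kN
  M_B = -Pa²b/L² = -6·(12/5)²·(18/5)/6² = -432/125 kN·m
Superposition: R_A = 55863/4000 kN, M_A = 66279/4000 kN·m, R_B = 88137/4000 kN, M_B = -102701/4000 kN·m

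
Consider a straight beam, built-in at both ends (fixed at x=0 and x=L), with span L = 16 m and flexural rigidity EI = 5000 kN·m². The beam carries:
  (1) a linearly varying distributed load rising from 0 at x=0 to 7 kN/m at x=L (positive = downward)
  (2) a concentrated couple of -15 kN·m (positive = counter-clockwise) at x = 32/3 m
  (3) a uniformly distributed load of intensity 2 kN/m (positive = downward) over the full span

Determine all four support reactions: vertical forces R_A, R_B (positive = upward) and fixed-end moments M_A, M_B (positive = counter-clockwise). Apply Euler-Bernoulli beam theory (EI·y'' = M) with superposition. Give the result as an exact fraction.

Load 1 — triangular load w₀=7 kN/m (0→w₀ over full span):
  R_A = 3w₀L/20 = 3·7·16/20 = 84/5 kN
  M_A = w₀L²/30 = 7·16²/30 = 896/15 kN·m
  R_B = 7w₀L/20 = 7·7·16/20 = 196/5 kN
  M_B = -w₀L²/20 = -7·16²/20 = -448/5 kN·m
Load 2 — applied couple M₀=-15 kN·m at a=32/3 m (b=L-a=16/3):
  R_A = 6M₀ab/L³ = 6·(-15)·(32/3)·(16/3)/16³ = -5/4 kN
  M_A = M₀b(2a-b)/L² = (-15)·(16/3)·(2·(32/3)-(16/3))/16² = -5 kN·m
  R_B = -6M₀ab/L³ = -6·(-15)·(32/3)·(16/3)/16³ = 5/4 kN
  M_B = M₀a(2b-a)/L² = (-15)·(32/3)·(2·(16/3)-(32/3))/16² = 0 kN·m
Load 3 — uniform load w=2 kN/m over full span:
  R_A = wL/2 = 2·16/2 = 16 kN
  M_A = wL²/12 = 2·16²/12 = 128/3 kN·m
  R_B = wL/2 = 2·16/2 = 16 kN
  M_B = -wL²/12 = -2·16²/12 = -128/3 kN·m
Superposition: R_A = 631/20 kN, M_A = 487/5 kN·m, R_B = 1129/20 kN, M_B = -1984/15 kN·m

R_A = 631/20 kN, M_A = 487/5 kN·m, R_B = 1129/20 kN, M_B = -1984/15 kN·m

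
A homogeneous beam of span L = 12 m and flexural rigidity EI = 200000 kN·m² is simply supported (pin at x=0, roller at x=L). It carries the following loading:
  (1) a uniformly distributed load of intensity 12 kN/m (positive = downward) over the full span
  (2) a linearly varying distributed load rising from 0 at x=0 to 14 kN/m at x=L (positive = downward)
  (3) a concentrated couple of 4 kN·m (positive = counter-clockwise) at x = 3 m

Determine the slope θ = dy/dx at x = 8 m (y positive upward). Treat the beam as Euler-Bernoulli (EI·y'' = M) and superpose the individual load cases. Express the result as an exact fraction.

Load 1 — uniform load w=12 kN/m over full span:
  θ_1 = -w(L³-6Lx²+4x³)/(24EI) = -12·(12³-6·12·8²+4·8³)/(24·200000) = 13/6250 rad
Load 2 — triangular load w₀=14 kN/m (0→w₀ over full span):
  θ_2 = -w₀(7L⁴-30L²x²+15x⁴)/(360LEI) = -14·(7·12⁴-30·12²·8²+15·8⁴)/(360·12·200000) = 637/562500 rad
Load 3 — applied couple M₀=4 kN·m at a=3 m (b=L-a=9):
  θ_3 = (M₀x²/(2L)-M₀(x-a)+C₁)/EI  [x>a] with C₁=M₀(3b²-L²)/(6L)=11/2 = (4·8²/(2·12)-4·(8-3)+(11/2))/200000 = -23/1200000 rad
Superposition: θ = Σ θ_i = 57479/18000000 rad ≈ 0.003193 rad

θ(8) = 57479/18000000 rad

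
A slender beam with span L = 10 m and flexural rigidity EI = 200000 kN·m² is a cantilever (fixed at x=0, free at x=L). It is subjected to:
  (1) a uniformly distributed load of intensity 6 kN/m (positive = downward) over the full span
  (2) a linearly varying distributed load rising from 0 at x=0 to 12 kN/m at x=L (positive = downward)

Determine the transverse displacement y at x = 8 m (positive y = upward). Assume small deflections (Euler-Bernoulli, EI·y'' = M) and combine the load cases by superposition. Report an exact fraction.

y(8) = -5278/78125 m

Load 1 — uniform load w=6 kN/m over full span:
  y_1 = -wx²(x²-4Lx+6L²)/(24EI) = -6·8²·(8²-4·10·8+6·10²)/(24·200000) = -86/3125 m
Load 2 — triangular load w₀=12 kN/m (0→w₀ over full span):
  y_2 = (w₀Lx³/12-w₀L²x²/6-w₀x⁵/(120L))/EI = (12·10·8³/12-12·10²·8²/6-12·8⁵/(120·10))/200000 = -3128/78125 m
Superposition: y = Σ y_i = -5278/78125 m ≈ -0.067558 m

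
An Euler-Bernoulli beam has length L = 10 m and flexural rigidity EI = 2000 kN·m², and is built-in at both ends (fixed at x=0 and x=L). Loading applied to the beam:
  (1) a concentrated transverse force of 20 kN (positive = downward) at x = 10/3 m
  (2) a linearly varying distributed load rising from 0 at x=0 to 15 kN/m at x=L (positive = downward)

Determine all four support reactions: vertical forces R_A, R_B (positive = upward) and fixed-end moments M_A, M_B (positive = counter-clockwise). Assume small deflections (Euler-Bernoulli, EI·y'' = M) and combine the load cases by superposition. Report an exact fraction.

R_A = 2015/54 kN, M_A = 2150/27 kN·m, R_B = 3115/54 kN, M_B = -2425/27 kN·m

Load 1 — point force P=20 kN at a=10/3 m (b=L-a=20/3):
  R_A = Pb²(3a+b)/L³ = 20·(20/3)²·(3·(10/3)+(20/3))/10³ = 400/27 kN
  M_A = Pab²/L² = 20·(10/3)·(20/3)²/10² = 800/27 kN·m
  R_B = Pa²(a+3b)/L³ = 20·(10/3)²·((10/3)+3·(20/3))/10³ = 140/27 kN
  M_B = -Pa²b/L² = -20·(10/3)²·(20/3)/10² = -400/27 kN·m
Load 2 — triangular load w₀=15 kN/m (0→w₀ over full span):
  R_A = 3w₀L/20 = 3·15·10/20 = 45/2 kN
  M_A = w₀L²/30 = 15·10²/30 = 50 kN·m
  R_B = 7w₀L/20 = 7·15·10/20 = 105/2 kN
  M_B = -w₀L²/20 = -15·10²/20 = -75 kN·m
Superposition: R_A = 2015/54 kN, M_A = 2150/27 kN·m, R_B = 3115/54 kN, M_B = -2425/27 kN·m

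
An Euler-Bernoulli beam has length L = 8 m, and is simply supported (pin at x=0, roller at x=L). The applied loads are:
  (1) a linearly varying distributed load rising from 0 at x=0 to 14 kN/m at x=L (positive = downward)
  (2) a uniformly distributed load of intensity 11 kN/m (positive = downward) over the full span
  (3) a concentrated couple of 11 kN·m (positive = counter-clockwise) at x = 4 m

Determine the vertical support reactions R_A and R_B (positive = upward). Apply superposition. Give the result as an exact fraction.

Load 1 — triangular load w₀=14 kN/m (0→w₀ over full span):
  R_A = w₀L/6 = 14·8/6 = 56/3 kN
  R_B = w₀L/3 = 14·8/3 = 112/3 kN
Load 2 — uniform load w=11 kN/m over full span:
  R_A = wL/2 = 11·8/2 = 44 kN
  R_B = wL/2 = 11·8/2 = 44 kN
Load 3 — applied couple M₀=11 kN·m at a=4 m (b=L-a=4):
  R_A = M₀/L = 11/8 kN
  R_B = -M₀/L = -11/8 kN
Superposition: R_A = 1537/24 kN, R_B = 1919/24 kN

R_A = 1537/24 kN, R_B = 1919/24 kN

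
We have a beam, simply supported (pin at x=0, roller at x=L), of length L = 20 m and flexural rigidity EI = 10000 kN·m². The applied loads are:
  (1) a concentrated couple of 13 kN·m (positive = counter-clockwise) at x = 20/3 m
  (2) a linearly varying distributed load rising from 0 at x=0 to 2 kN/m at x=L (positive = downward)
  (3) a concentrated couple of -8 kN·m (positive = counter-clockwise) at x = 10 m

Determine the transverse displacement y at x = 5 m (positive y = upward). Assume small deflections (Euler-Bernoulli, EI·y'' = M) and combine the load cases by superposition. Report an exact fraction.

Load 1 — applied couple M₀=13 kN·m at a=20/3 m (b=L-a=40/3):
  y_1 = (M₀x³/(6L)+C₁x)/EI  [x≤a] with C₁=M₀(3b²-L²)/(6L)=130/9 = (13·5³/(6·20)+(130/9)·5)/10000 = 247/28800 m
Load 2 — triangular load w₀=2 kN/m (0→w₀ over full span):
  y_2 = -w₀x(7L⁴-10L²x²+3x⁴)/(360LEI) = -2·5·(7·20⁴-10·20²·5²+3·5⁴)/(360·20·10000) = -109/768 m
Load 3 — applied couple M₀=-8 kN·m at a=10 m (b=L-a=10):
  y_3 = (M₀x³/(6L)+C₁x)/EI  [x≤a] with C₁=M₀(3b²-L²)/(6L)=20/3 = ((-8)·5³/(6·20)+(20/3)·5)/10000 = 1/400 m
Superposition: y = Σ y_i = -7537/57600 m ≈ -0.130851 m

y(5) = -7537/57600 m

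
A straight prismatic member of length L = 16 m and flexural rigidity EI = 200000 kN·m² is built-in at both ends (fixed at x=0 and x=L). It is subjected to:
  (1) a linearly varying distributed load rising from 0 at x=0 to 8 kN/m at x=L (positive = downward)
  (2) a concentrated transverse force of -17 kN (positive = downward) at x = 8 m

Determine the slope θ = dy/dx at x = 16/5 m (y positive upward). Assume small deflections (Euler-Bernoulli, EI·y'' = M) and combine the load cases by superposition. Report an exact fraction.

θ(16/5) = -3343/11718750 rad

Load 1 — triangular load w₀=8 kN/m (0→w₀ over full span):
  θ_1 = -w₀(2x(L-x)(L-2x)(x+2L)+x²(L-x)²)/(120LEI) = -8·(2·(16/5)·(16-(16/5))·(16-2·(16/5))·((16/5)+2·16)+(16/5)²·(16-(16/5))²)/(120·16·200000) = -3584/5859375 rad
Load 2 — point force P=-17 kN at a=8 m (b=L-a=8):
  θ_2 = -Pb²x(2aL-(3a+b)x)/(2L³EI)  [x≤a] = -(-17)·8²·(16/5)·(2·8·16-(3·8+8)·(16/5))/(2·16³·200000) = 51/156250 rad
Superposition: θ = Σ θ_i = -3343/11718750 rad ≈ -0.000285 rad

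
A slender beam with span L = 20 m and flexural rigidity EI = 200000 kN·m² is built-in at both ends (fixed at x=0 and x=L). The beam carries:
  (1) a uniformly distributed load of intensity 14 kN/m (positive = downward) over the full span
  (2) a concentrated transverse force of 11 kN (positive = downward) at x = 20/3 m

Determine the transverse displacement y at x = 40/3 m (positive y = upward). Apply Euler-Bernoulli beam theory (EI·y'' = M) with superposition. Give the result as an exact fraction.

y(40/3) = -2641/109350 m

Load 1 — uniform load w=14 kN/m over full span:
  y_1 = -wx²(L-x)²/(24EI) = -14·(40/3)²·(20-(40/3))²/(24·200000) = -28/1215 m
Load 2 — point force P=11 kN at a=20/3 m (b=L-a=40/3):
  y_2 = -Pa²(L-x)²(3bL-(3b+a)(L-x))/(6L³EI)  [x>a] = -11·(20/3)²·(20-(40/3))²·(3·(40/3)·20-(3·(40/3)+(20/3))·(20-(40/3)))/(6·20³·200000) = -121/109350 m
Superposition: y = Σ y_i = -2641/109350 m ≈ -0.024152 m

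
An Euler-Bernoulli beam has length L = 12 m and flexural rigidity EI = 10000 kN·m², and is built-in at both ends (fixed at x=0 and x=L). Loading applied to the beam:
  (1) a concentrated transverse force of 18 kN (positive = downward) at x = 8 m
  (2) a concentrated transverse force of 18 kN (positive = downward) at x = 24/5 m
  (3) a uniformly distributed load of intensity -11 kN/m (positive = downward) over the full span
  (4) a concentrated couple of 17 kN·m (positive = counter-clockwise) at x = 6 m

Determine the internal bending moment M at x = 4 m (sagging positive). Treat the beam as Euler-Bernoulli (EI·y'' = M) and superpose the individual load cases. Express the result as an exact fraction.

Load 1 — point force P=18 kN at a=8 m (b=L-a=4):
  M_1 = Pb²(3a+b)x/L³ - Pab²/L²  [x≤a] = 18·4²·(3·8+4)·4/12³ - 18·8·4²/12² = 8/3 kN·m
Load 2 — point force P=18 kN at a=24/5 m (b=L-a=36/5):
  M_2 = Pb²(3a+b)x/L³ - Pab²/L²  [x≤a] = 18·(36/5)²·(3·(24/5)+(36/5))·4/12³ - 18·(24/5)·(36/5)²/12² = 1944/125 kN·m
Load 3 — uniform load w=-11 kN/m over full span:
  M_3 = wLx/2 - wL²/12 - wx²/2 = (-11)·12·4/2 - (-11)·12²/12 - (-11)·4²/2 = -44 kN·m
Load 4 — applied couple M₀=17 kN·m at a=6 m (b=L-a=6):
  M_4 = R_Ax - M_A  [x≤a] with R_A=17/8, M_A=17/4 = (17/8)·4 - (17/4) = 17/4 kN·m
Superposition: M = Σ M_i = -32297/1500 kN·m ≈ -21.531333 kN·m

M(4) = -32297/1500 kN·m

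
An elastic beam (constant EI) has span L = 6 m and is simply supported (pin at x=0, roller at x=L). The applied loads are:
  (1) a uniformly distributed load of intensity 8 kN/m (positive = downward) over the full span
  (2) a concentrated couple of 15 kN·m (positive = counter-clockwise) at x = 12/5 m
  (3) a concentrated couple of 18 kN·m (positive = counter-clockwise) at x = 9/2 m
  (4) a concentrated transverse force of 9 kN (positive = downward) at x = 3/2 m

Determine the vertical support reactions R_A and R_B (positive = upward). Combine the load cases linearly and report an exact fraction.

Load 1 — uniform load w=8 kN/m over full span:
  R_A = wL/2 = 8·6/2 = 24 kN
  R_B = wL/2 = 8·6/2 = 24 kN
Load 2 — applied couple M₀=15 kN·m at a=12/5 m (b=L-a=18/5):
  R_A = M₀/L = 15/6 = 5/2 kN
  R_B = -M₀/L = -15/6 = -5/2 kN
Load 3 — applied couple M₀=18 kN·m at a=9/2 m (b=L-a=3/2):
  R_A = M₀/L = 18/6 = 3 kN
  R_B = -M₀/L = -18/6 = -3 kN
Load 4 — point force P=9 kN at a=3/2 m (b=L-a=9/2):
  R_A = Pb/L = 9·(9/2)/6 = 27/4 kN
  R_B = Pa/L = 9·(3/2)/6 = 9/4 kN
Superposition: R_A = 145/4 kN, R_B = 83/4 kN

R_A = 145/4 kN, R_B = 83/4 kN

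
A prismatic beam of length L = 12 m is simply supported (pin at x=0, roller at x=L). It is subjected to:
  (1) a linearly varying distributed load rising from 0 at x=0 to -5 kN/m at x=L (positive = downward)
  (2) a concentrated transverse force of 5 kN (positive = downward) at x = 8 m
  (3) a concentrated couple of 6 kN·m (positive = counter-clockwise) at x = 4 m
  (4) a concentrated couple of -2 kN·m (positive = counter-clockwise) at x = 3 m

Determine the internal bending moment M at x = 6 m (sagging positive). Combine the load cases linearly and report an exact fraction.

M(6) = -37 kN·m

Load 1 — triangular load w₀=-5 kN/m (0→w₀ over full span):
  M_1 = w₀Lx/6 - w₀x³/(6L) = (-5)·12·6/6 - (-5)·6³/(6·12) = -45 kN·m
Load 2 — point force P=5 kN at a=8 m (b=L-a=4):
  M_2 = Pbx/L  [x≤a] = 5·4·6/12 = 10 kN·m
Load 3 — applied couple M₀=6 kN·m at a=4 m (b=L-a=8):
  M_3 = M₀x/L - M₀  [x>a] = 6·6/12 - 6 = -3 kN·m
Load 4 — applied couple M₀=-2 kN·m at a=3 m (b=L-a=9):
  M_4 = M₀x/L - M₀  [x>a] = (-2)·6/12 - (-2) = 1 kN·m
Superposition: M = Σ M_i = -37 kN·m ≈ -37.000000 kN·m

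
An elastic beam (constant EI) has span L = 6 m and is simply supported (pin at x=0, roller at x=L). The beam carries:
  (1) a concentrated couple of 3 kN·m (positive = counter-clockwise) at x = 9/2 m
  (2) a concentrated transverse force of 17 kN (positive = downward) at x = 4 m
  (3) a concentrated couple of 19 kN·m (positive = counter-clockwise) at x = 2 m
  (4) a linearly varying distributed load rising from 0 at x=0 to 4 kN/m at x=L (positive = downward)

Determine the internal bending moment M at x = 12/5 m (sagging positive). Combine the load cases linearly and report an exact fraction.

M(12/5) = 1433/125 kN·m

Load 1 — applied couple M₀=3 kN·m at a=9/2 m (b=L-a=3/2):
  M_1 = M₀x/L  [x≤a] = 3·(12/5)/6 = 6/5 kN·m
Load 2 — point force P=17 kN at a=4 m (b=L-a=2):
  M_2 = Pbx/L  [x≤a] = 17·2·(12/5)/6 = 68/5 kN·m
Load 3 — applied couple M₀=19 kN·m at a=2 m (b=L-a=4):
  M_3 = M₀x/L - M₀  [x>a] = 19·(12/5)/6 - 19 = -57/5 kN·m
Load 4 — triangular load w₀=4 kN/m (0→w₀ over full span):
  M_4 = w₀Lx/6 - w₀x³/(6L) = 4·6·(12/5)/6 - 4·(12/5)³/(6·6) = 1008/125 kN·m
Superposition: M = Σ M_i = 1433/125 kN·m ≈ 11.464000 kN·m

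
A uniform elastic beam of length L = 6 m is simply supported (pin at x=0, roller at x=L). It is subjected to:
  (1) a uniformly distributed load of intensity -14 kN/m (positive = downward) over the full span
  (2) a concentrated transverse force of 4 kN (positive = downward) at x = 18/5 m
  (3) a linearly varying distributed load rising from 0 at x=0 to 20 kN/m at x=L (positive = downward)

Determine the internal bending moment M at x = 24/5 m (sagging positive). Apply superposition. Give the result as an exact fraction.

M(24/5) = -72/25 kN·m

Load 1 — uniform load w=-14 kN/m over full span:
  M_1 = wx(L-x)/2 = (-14)·(24/5)·(6-(24/5))/2 = -1008/25 kN·m
Load 2 — point force P=4 kN at a=18/5 m (b=L-a=12/5):
  M_2 = Pa(L-x)/L  [x>a] = 4·(18/5)·(6-(24/5))/6 = 72/25 kN·m
Load 3 — triangular load w₀=20 kN/m (0→w₀ over full span):
  M_3 = w₀Lx/6 - w₀x³/(6L) = 20·6·(24/5)/6 - 20·(24/5)³/(6·6) = 864/25 kN·m
Superposition: M = Σ M_i = -72/25 kN·m ≈ -2.880000 kN·m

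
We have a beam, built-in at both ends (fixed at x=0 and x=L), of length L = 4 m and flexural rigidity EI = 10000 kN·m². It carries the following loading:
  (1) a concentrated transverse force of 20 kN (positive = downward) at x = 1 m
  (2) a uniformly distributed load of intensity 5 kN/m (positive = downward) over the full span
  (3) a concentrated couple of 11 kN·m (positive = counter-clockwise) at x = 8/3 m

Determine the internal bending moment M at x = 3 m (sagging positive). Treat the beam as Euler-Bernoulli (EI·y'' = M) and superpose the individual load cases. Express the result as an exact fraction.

Load 1 — point force P=20 kN at a=1 m (b=L-a=3):
  M_1 = Pa²(a+3b)(L-x)/L³ - Pa²b/L²  [x>a] = 20·1²·(1+3·3)·(4-3)/4³ - 20·1²·3/4² = -5/8 kN·m
Load 2 — uniform load w=5 kN/m over full span:
  M_2 = wLx/2 - wL²/12 - wx²/2 = 5·4·3/2 - 5·4²/12 - 5·3²/2 = 5/6 kN·m
Load 3 — applied couple M₀=11 kN·m at a=8/3 m (b=L-a=4/3):
  M_3 = R_Ax - M_A - M₀  [x>a] with R_A=11/3, M_A=11/3 = (11/3)·3 - (11/3) - 11 = -11/3 kN·m
Superposition: M = Σ M_i = -83/24 kN·m ≈ -3.458333 kN·m

M(3) = -83/24 kN·m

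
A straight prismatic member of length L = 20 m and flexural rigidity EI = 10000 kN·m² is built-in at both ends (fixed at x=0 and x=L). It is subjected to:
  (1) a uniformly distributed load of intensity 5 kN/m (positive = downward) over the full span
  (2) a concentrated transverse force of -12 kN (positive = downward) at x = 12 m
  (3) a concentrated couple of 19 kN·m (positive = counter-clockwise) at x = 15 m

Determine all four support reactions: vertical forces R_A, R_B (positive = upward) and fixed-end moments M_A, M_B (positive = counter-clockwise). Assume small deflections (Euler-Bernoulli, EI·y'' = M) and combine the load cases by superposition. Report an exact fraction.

Load 1 — uniform load w=5 kN/m over full span:
  R_A = wL/2 = 5·20/2 = 50 kN
  M_A = wL²/12 = 5·20²/12 = 500/3 kN·m
  R_B = wL/2 = 5·20/2 = 50 kN
  M_B = -wL²/12 = -5·20²/12 = -500/3 kN·m
Load 2 — point force P=-12 kN at a=12 m (b=L-a=8):
  R_A = Pb²(3a+b)/L³ = (-12)·8²·(3·12+8)/20³ = -528/125 kN
  M_A = Pab²/L² = (-12)·12·8²/20² = -576/25 kN·m
  R_B = Pa²(a+3b)/L³ = (-12)·12²·(12+3·8)/20³ = -972/125 kN
  M_B = -Pa²b/L² = -(-12)·12²·8/20² = 864/25 kN·m
Load 3 — applied couple M₀=19 kN·m at a=15 m (b=L-a=5):
  R_A = 6M₀ab/L³ = 6·19·15·5/20³ = 171/160 kN
  M_A = M₀b(2a-b)/L² = 19·5·(2·15-5)/20² = 95/16 kN·m
  R_B = -6M₀ab/L³ = -6·19·15·5/20³ = -171/160 kN
  M_B = M₀a(2b-a)/L² = 19·15·(2·5-15)/20² = -57/16 kN·m
Superposition: R_A = 187379/4000 kN, M_A = 179477/1200 kN·m, R_B = 164621/4000 kN, M_B = -162803/1200 kN·m

R_A = 187379/4000 kN, M_A = 179477/1200 kN·m, R_B = 164621/4000 kN, M_B = -162803/1200 kN·m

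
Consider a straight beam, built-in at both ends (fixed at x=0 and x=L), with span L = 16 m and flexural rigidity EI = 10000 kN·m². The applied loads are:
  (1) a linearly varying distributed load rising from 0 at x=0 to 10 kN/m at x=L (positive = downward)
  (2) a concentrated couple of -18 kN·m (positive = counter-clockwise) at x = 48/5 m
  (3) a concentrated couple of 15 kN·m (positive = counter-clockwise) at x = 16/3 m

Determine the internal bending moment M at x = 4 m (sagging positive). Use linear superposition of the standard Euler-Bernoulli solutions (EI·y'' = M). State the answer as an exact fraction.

M(4) = 207/25 kN·m

Load 1 — triangular load w₀=10 kN/m (0→w₀ over full span):
  M_1 = 3w₀Lx/20 - w₀L²/30 - w₀x³/(6L) = 3·10·16·4/20 - 10·16²/30 - 10·4³/(6·16) = 4 kN·m
Load 2 — applied couple M₀=-18 kN·m at a=48/5 m (b=L-a=32/5):
  M_2 = R_Ax - M_A  [x≤a] with R_A=-81/50, M_A=-144/25 = (-81/50)·4 - (-144/25) = -18/25 kN·m
Load 3 — applied couple M₀=15 kN·m at a=16/3 m (b=L-a=32/3):
  M_3 = R_Ax - M_A  [x≤a] with R_A=5/4, M_A=0 = (5/4)·4 - 0 = 5 kN·m
Superposition: M = Σ M_i = 207/25 kN·m ≈ 8.280000 kN·m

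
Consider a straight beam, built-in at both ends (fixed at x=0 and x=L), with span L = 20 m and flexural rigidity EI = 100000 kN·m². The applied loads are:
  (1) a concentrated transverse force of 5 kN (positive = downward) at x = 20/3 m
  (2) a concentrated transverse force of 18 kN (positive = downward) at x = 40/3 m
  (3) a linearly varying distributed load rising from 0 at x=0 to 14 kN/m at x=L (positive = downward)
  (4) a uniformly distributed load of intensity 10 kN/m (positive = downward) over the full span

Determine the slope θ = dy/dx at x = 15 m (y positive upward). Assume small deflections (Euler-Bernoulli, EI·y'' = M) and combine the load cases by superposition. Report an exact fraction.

θ(15) = 2293/192000 rad

Load 1 — point force P=5 kN at a=20/3 m (b=L-a=40/3):
  θ_1 = Pa²(L-x)(2bL-(3b+a)(L-x))/(2L³EI)  [x>a] = 5·(20/3)²·(20-15)·(2·(40/3)·20-(3·(40/3)+(20/3))·(20-15))/(2·20³·100000) = 1/4800 rad
Load 2 — point force P=18 kN at a=40/3 m (b=L-a=20/3):
  θ_2 = Pa²(L-x)(2bL-(3b+a)(L-x))/(2L³EI)  [x>a] = 18·(40/3)²·(20-15)·(2·(20/3)·20-(3·(20/3)+(40/3))·(20-15))/(2·20³·100000) = 1/1000 rad
Load 3 — triangular load w₀=14 kN/m (0→w₀ over full span):
  θ_3 = -w₀(2x(L-x)(L-2x)(x+2L)+x²(L-x)²)/(120LEI) = -14·(2·15·(20-15)·(20-2·15)·(15+2·20)+15²·(20-15)²)/(120·20·100000) = 287/64000 rad
Load 4 — uniform load w=10 kN/m over full span:
  θ_4 = -wx(L-x)(L-2x)/(12EI) = -10·15·(20-15)·(20-2·15)/(12·100000) = 1/160 rad
Superposition: θ = Σ θ_i = 2293/192000 rad ≈ 0.011943 rad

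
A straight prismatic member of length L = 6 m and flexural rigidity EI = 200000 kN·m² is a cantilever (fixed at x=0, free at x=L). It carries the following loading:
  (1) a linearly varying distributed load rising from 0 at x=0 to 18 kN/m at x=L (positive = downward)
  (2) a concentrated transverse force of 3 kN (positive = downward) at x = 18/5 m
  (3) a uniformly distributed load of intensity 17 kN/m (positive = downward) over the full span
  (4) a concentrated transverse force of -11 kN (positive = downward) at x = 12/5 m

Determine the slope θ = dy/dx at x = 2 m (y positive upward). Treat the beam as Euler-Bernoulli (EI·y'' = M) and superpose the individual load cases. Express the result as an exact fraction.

θ(2) = -5561/1500000 rad

Load 1 — triangular load w₀=18 kN/m (0→w₀ over full span):
  θ_1 = (w₀Lx²/4-w₀L²x/3-w₀x⁴/(24L))/EI = (18·6·2²/4-18·6²·2/3-18·2⁴/(24·6))/200000 = -163/100000 rad
Load 2 — point force P=3 kN at a=18/5 m (b=L-a=12/5):
  θ_2 = -Px(2a-x)/(2EI)  [x≤a] = -3·2·(2·(18/5)-2)/(2·200000) = -39/500000 rad
Load 3 — uniform load w=17 kN/m over full span:
  θ_3 = -wx(x²-3Lx+3L²)/(6EI) = -17·2·(2²-3·6·2+3·6²)/(6·200000) = -323/150000 rad
Load 4 — point force P=-11 kN at a=12/5 m (b=L-a=18/5):
  θ_4 = -Px(2a-x)/(2EI)  [x≤a] = -(-11)·2·(2·(12/5)-2)/(2·200000) = 77/500000 rad
Superposition: θ = Σ θ_i = -5561/1500000 rad ≈ -0.003707 rad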